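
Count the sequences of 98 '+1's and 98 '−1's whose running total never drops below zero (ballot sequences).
C_98 = 57743358069601357782187700608042856334020731624756611000

These ballot sequences are counted by the Catalan number C_n = (1/(n + 1)) · C(2n, n). For n = 98: C_98 = (1/99) · C(196, 98) = 5716592448890534420436582360196242777068052430850904489000/99 = 57743358069601357782187700608042856334020731624756611000.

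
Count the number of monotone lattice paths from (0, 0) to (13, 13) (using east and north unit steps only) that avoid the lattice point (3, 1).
Number of paths = 7814016

Total paths from (0, 0) to (13, 13): C(26, 13) = 10400600. Paths through (3, 1): (paths (0, 0) → (3, 1)) × (paths (3, 1) → (13, 13)) = C(4, 3) · C(22, 10) = 4 · 646646 = 2586584. Avoidance count = 10400600 − 2586584 = 7814016.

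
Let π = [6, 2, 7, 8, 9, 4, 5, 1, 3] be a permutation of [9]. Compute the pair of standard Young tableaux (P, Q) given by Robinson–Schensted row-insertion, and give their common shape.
P = [1, 3, 5, 9] / [2, 4, 8] / [6, 7];  Q = [1, 3, 4, 5] / [2, 6, 7] / [8, 9];  common shape = (4, 3, 2)

Row-insert the values π_1, π_2, … into P one at a time, bumping the leftmost entry strictly greater than the inserted value down to the next row. The recording tableau Q records, in position (i, j), the step at which that cell was added to P.
  Insert 6 (step 1): P = [6];  Q = [1]
  Insert 2 (step 2): P = [2] / [6];  Q = [1] / [2]
  Insert 7 (step 3): P = [2, 7] / [6];  Q = [1, 3] / [2]
  Insert 8 (step 4): P = [2, 7, 8] / [6];  Q = [1, 3, 4] / [2]
  Insert 9 (step 5): P = [2, 7, 8, 9] / [6];  Q = [1, 3, 4, 5] / [2]
  Insert 4 (step 6): P = [2, 4, 8, 9] / [6, 7];  Q = [1, 3, 4, 5] / [2, 6]
  Insert 5 (step 7): P = [2, 4, 5, 9] / [6, 7, 8];  Q = [1, 3, 4, 5] / [2, 6, 7]
  Insert 1 (step 8): P = [1, 4, 5, 9] / [2, 7, 8] / [6];  Q = [1, 3, 4, 5] / [2, 6, 7] / [8]
  Insert 3 (step 9): P = [1, 3, 5, 9] / [2, 4, 8] / [6, 7];  Q = [1, 3, 4, 5] / [2, 6, 7] / [8, 9]
Final shape: (4, 3, 2).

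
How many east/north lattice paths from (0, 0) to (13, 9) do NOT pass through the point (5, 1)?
Number of paths = 420200

Total paths from (0, 0) to (13, 9): C(22, 13) = 497420. Paths through (5, 1): (paths (0, 0) → (5, 1)) × (paths (5, 1) → (13, 9)) = C(6, 5) · C(16, 8) = 6 · 12870 = 77220. Avoidance count = 497420 − 77220 = 420200.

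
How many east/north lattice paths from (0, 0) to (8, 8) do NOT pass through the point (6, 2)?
Number of paths = 12086

Total paths from (0, 0) to (8, 8): C(16, 8) = 12870. Paths through (6, 2): (paths (0, 0) → (6, 2)) × (paths (6, 2) → (8, 8)) = C(8, 6) · C(8, 2) = 28 · 28 = 784. Avoidance count = 12870 − 784 = 12086.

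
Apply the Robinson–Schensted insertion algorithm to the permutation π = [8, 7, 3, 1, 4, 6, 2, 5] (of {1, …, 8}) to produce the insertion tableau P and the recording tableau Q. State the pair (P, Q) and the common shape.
P = [1, 2, 5] / [3, 4, 6] / [7] / [8];  Q = [1, 5, 6] / [2, 7, 8] / [3] / [4];  common shape = (3, 3, 1, 1)

Row-insert the values π_1, π_2, … into P one at a time, bumping the leftmost entry strictly greater than the inserted value down to the next row. The recording tableau Q records, in position (i, j), the step at which that cell was added to P.
  Insert 8 (step 1): P = [8];  Q = [1]
  Insert 7 (step 2): P = [7] / [8];  Q = [1] / [2]
  Insert 3 (step 3): P = [3] / [7] / [8];  Q = [1] / [2] / [3]
  Insert 1 (step 4): P = [1] / [3] / [7] / [8];  Q = [1] / [2] / [3] / [4]
  Insert 4 (step 5): P = [1, 4] / [3] / [7] / [8];  Q = [1, 5] / [2] / [3] / [4]
  Insert 6 (step 6): P = [1, 4, 6] / [3] / [7] / [8];  Q = [1, 5, 6] / [2] / [3] / [4]
  Insert 2 (step 7): P = [1, 2, 6] / [3, 4] / [7] / [8];  Q = [1, 5, 6] / [2, 7] / [3] / [4]
  Insert 5 (step 8): P = [1, 2, 5] / [3, 4, 6] / [7] / [8];  Q = [1, 5, 6] / [2, 7, 8] / [3] / [4]
Final shape: (3, 3, 1, 1).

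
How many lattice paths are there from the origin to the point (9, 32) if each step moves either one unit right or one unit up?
Number of paths = 350343565

A monotone lattice path from (0, 0) to (9, 32) consists of 9 east steps and 32 north steps in some order, so it is determined by which 9 of the 41 steps are east. The count is C(41, 9) = 350343565.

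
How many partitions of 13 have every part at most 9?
p(13, parts ≤ 9) = 94

Partitions of 13 with all parts ≤ 9: 9+4, 9+3+1, 9+2+2, 9+2+1+1, 9+1+1+1+1, 8+5, 8+4+1, 8+3+2, 8+3+1+1, 8+2+2+1, 8+2+1+1+1, 8+1+1+1+1+1, 7+6, 7+5+1, 7+4+2, 7+4+1+1, 7+3+3, 7+3+2+1, 7+3+1+1+1, 7+2+2+2, 7+2+2+1+1, 7+2+1+1+1+1, 7+1+1+1+1+1+1, 6+6+1, 6+5+2, 6+5+1+1, 6+4+3, 6+4+2+1, 6+4+1+1+1, 6+3+3+1, … (94 total). Count = 94.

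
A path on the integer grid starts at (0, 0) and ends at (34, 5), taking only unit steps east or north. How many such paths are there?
Number of paths = 575757

A monotone lattice path from (0, 0) to (34, 5) consists of 34 east steps and 5 north steps in some order, so it is determined by which 34 of the 39 steps are east. The count is C(39, 34) = 575757.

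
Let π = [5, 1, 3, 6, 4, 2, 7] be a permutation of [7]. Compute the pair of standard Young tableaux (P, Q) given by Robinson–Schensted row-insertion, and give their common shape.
P = [1, 2, 4, 7] / [3, 6] / [5];  Q = [1, 3, 4, 7] / [2, 5] / [6];  common shape = (4, 2, 1)

Row-insert the values π_1, π_2, … into P one at a time, bumping the leftmost entry strictly greater than the inserted value down to the next row. The recording tableau Q records, in position (i, j), the step at which that cell was added to P.
  Insert 5 (step 1): P = [5];  Q = [1]
  Insert 1 (step 2): P = [1] / [5];  Q = [1] / [2]
  Insert 3 (step 3): P = [1, 3] / [5];  Q = [1, 3] / [2]
  Insert 6 (step 4): P = [1, 3, 6] / [5];  Q = [1, 3, 4] / [2]
  Insert 4 (step 5): P = [1, 3, 4] / [5, 6];  Q = [1, 3, 4] / [2, 5]
  Insert 2 (step 6): P = [1, 2, 4] / [3, 6] / [5];  Q = [1, 3, 4] / [2, 5] / [6]
  Insert 7 (step 7): P = [1, 2, 4, 7] / [3, 6] / [5];  Q = [1, 3, 4, 7] / [2, 5] / [6]
Final shape: (4, 2, 1).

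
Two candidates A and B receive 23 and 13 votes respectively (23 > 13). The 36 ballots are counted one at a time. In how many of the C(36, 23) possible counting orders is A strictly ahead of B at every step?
Strict-lead orderings = 641886000

Total orderings of the 36 votes with 23 for A: C(36, 23) = 2310789600. By the Bertrand ballot formula (Cycle Lemma / reflection principle), the number of orderings in which A is strictly ahead of B throughout is (p − q)/(p + q) · C(p + q, p) = (23 − 13)/(23 + 13) · 2310789600 = 641886000.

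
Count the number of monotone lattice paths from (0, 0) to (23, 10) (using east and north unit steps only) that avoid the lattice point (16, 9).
Number of paths = 76217240

Total paths from (0, 0) to (23, 10): C(33, 23) = 92561040. Paths through (16, 9): (paths (0, 0) → (16, 9)) × (paths (16, 9) → (23, 10)) = C(25, 16) · C(8, 7) = 2042975 · 8 = 16343800. Avoidance count = 92561040 − 16343800 = 76217240.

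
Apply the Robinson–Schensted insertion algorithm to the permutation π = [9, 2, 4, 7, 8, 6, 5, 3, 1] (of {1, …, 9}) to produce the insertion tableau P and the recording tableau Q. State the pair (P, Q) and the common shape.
P = [1, 3, 5, 8] / [2] / [4] / [6] / [7] / [9];  Q = [1, 3, 4, 5] / [2] / [6] / [7] / [8] / [9];  common shape = (4, 1, 1, 1, 1, 1)

Row-insert the values π_1, π_2, … into P one at a time, bumping the leftmost entry strictly greater than the inserted value down to the next row. The recording tableau Q records, in position (i, j), the step at which that cell was added to P.
  Insert 9 (step 1): P = [9];  Q = [1]
  Insert 2 (step 2): P = [2] / [9];  Q = [1] / [2]
  Insert 4 (step 3): P = [2, 4] / [9];  Q = [1, 3] / [2]
  Insert 7 (step 4): P = [2, 4, 7] / [9];  Q = [1, 3, 4] / [2]
  Insert 8 (step 5): P = [2, 4, 7, 8] / [9];  Q = [1, 3, 4, 5] / [2]
  Insert 6 (step 6): P = [2, 4, 6, 8] / [7] / [9];  Q = [1, 3, 4, 5] / [2] / [6]
  Insert 5 (step 7): P = [2, 4, 5, 8] / [6] / [7] / [9];  Q = [1, 3, 4, 5] / [2] / [6] / [7]
  Insert 3 (step 8): P = [2, 3, 5, 8] / [4] / [6] / [7] / [9];  Q = [1, 3, 4, 5] / [2] / [6] / [7] / [8]
  Insert 1 (step 9): P = [1, 3, 5, 8] / [2] / [4] / [6] / [7] / [9];  Q = [1, 3, 4, 5] / [2] / [6] / [7] / [8] / [9]
Final shape: (4, 1, 1, 1, 1, 1).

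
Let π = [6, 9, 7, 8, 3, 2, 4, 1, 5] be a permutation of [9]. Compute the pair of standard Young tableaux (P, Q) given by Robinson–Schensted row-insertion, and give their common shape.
P = [1, 4, 5] / [2, 7, 8] / [3] / [6] / [9];  Q = [1, 2, 4] / [3, 7, 9] / [5] / [6] / [8];  common shape = (3, 3, 1, 1, 1)

Row-insert the values π_1, π_2, … into P one at a time, bumping the leftmost entry strictly greater than the inserted value down to the next row. The recording tableau Q records, in position (i, j), the step at which that cell was added to P.
  Insert 6 (step 1): P = [6];  Q = [1]
  Insert 9 (step 2): P = [6, 9];  Q = [1, 2]
  Insert 7 (step 3): P = [6, 7] / [9];  Q = [1, 2] / [3]
  Insert 8 (step 4): P = [6, 7, 8] / [9];  Q = [1, 2, 4] / [3]
  Insert 3 (step 5): P = [3, 7, 8] / [6] / [9];  Q = [1, 2, 4] / [3] / [5]
  Insert 2 (step 6): P = [2, 7, 8] / [3] / [6] / [9];  Q = [1, 2, 4] / [3] / [5] / [6]
  Insert 4 (step 7): P = [2, 4, 8] / [3, 7] / [6] / [9];  Q = [1, 2, 4] / [3, 7] / [5] / [6]
  Insert 1 (step 8): P = [1, 4, 8] / [2, 7] / [3] / [6] / [9];  Q = [1, 2, 4] / [3, 7] / [5] / [6] / [8]
  Insert 5 (step 9): P = [1, 4, 5] / [2, 7, 8] / [3] / [6] / [9];  Q = [1, 2, 4] / [3, 7, 9] / [5] / [6] / [8]
Final shape: (3, 3, 1, 1, 1).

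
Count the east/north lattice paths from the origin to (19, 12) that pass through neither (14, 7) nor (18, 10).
Number of paths = 84658035

Inclusion–exclusion. Total paths: C(31, 19) = 141120525. Through P₁: C(21, 14)·C(10, 5) = 29302560. Through P₂: C(28, 18)·C(3, 1) = 39369330. Since P₁ is strictly southwest of P₂, a monotone path through both must visit P₁ then P₂; paths through both = C(21, 14)·C(7, 4)·C(3, 1) = 12209400. Avoid both = 141120525 − 29302560 − 39369330 + 12209400 = 84658035.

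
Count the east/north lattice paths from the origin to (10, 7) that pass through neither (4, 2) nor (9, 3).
Number of paths = 11868

Inclusion–exclusion. Total paths: C(17, 10) = 19448. Through P₁: C(6, 4)·C(11, 6) = 6930. Through P₂: C(12, 9)·C(5, 1) = 1100. Since P₁ is strictly southwest of P₂, a monotone path through both must visit P₁ then P₂; paths through both = C(6, 4)·C(6, 5)·C(5, 1) = 450. Avoid both = 19448 − 6930 − 1100 + 450 = 11868.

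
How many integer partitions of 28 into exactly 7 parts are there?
p(28, 7 parts) = 436

Partitions of n into exactly k parts are in bijection with partitions of n − k into at most k parts (subtract 1 from each part). So p(28, exactly 7) = p(21, parts ≤ 7). Computing via the recurrence p(m, j) = p(m, j−1) + p(m−j, j) gives 436.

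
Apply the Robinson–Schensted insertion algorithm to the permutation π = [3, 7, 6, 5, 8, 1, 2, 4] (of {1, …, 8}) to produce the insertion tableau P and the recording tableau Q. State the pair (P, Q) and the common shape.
P = [1, 2, 4] / [3, 5, 8] / [6] / [7];  Q = [1, 2, 5] / [3, 7, 8] / [4] / [6];  common shape = (3, 3, 1, 1)

Row-insert the values π_1, π_2, … into P one at a time, bumping the leftmost entry strictly greater than the inserted value down to the next row. The recording tableau Q records, in position (i, j), the step at which that cell was added to P.
  Insert 3 (step 1): P = [3];  Q = [1]
  Insert 7 (step 2): P = [3, 7];  Q = [1, 2]
  Insert 6 (step 3): P = [3, 6] / [7];  Q = [1, 2] / [3]
  Insert 5 (step 4): P = [3, 5] / [6] / [7];  Q = [1, 2] / [3] / [4]
  Insert 8 (step 5): P = [3, 5, 8] / [6] / [7];  Q = [1, 2, 5] / [3] / [4]
  Insert 1 (step 6): P = [1, 5, 8] / [3] / [6] / [7];  Q = [1, 2, 5] / [3] / [4] / [6]
  Insert 2 (step 7): P = [1, 2, 8] / [3, 5] / [6] / [7];  Q = [1, 2, 5] / [3, 7] / [4] / [6]
  Insert 4 (step 8): P = [1, 2, 4] / [3, 5, 8] / [6] / [7];  Q = [1, 2, 5] / [3, 7, 8] / [4] / [6]
Final shape: (3, 3, 1, 1).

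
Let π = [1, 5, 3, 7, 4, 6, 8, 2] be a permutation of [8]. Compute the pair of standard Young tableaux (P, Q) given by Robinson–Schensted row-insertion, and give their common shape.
P = [1, 2, 4, 6, 8] / [3, 7] / [5];  Q = [1, 2, 4, 6, 7] / [3, 5] / [8];  common shape = (5, 2, 1)

Row-insert the values π_1, π_2, … into P one at a time, bumping the leftmost entry strictly greater than the inserted value down to the next row. The recording tableau Q records, in position (i, j), the step at which that cell was added to P.
  Insert 1 (step 1): P = [1];  Q = [1]
  Insert 5 (step 2): P = [1, 5];  Q = [1, 2]
  Insert 3 (step 3): P = [1, 3] / [5];  Q = [1, 2] / [3]
  Insert 7 (step 4): P = [1, 3, 7] / [5];  Q = [1, 2, 4] / [3]
  Insert 4 (step 5): P = [1, 3, 4] / [5, 7];  Q = [1, 2, 4] / [3, 5]
  Insert 6 (step 6): P = [1, 3, 4, 6] / [5, 7];  Q = [1, 2, 4, 6] / [3, 5]
  Insert 8 (step 7): P = [1, 3, 4, 6, 8] / [5, 7];  Q = [1, 2, 4, 6, 7] / [3, 5]
  Insert 2 (step 8): P = [1, 2, 4, 6, 8] / [3, 7] / [5];  Q = [1, 2, 4, 6, 7] / [3, 5] / [8]
Final shape: (5, 2, 1).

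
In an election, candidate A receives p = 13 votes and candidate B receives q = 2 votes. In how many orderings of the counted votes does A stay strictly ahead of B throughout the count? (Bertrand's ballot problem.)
Strict-lead orderings = 77

Total orderings of the 15 votes with 13 for A: C(15, 13) = 105. By the Bertrand ballot formula (Cycle Lemma / reflection principle), the number of orderings in which A is strictly ahead of B throughout is (p − q)/(p + q) · C(p + q, p) = (13 − 2)/(13 + 2) · 105 = 77.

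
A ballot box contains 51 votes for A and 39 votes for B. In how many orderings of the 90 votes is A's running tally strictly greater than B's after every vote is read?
Strict-lead orderings = 6261010054585384857444576

Total orderings of the 90 votes with 51 for A: C(90, 51) = 46957575409390386430834320. By the Bertrand ballot formula (Cycle Lemma / reflection principle), the number of orderings in which A is strictly ahead of B throughout is (p − q)/(p + q) · C(p + q, p) = (51 − 39)/(51 + 39) · 46957575409390386430834320 = 6261010054585384857444576.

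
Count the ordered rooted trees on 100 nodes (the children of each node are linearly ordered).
C_99 = 227508830794229349661819540395688853956041682601541047340

These ordered rooted trees are counted by the Catalan number C_n = (1/(n + 1)) · C(2n, n). For n = 99: C_99 = (1/100) · C(198, 99) = 22750883079422934966181954039568885395604168260154104734000/100 = 227508830794229349661819540395688853956041682601541047340.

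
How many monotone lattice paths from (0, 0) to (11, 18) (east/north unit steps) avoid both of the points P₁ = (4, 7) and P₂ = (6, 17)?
Number of paths = 23620368

Inclusion–exclusion. Total paths: C(29, 11) = 34597290. Through P₁: C(11, 4)·C(18, 7) = 10501920. Through P₂: C(23, 6)·C(6, 5) = 605682. Since P₁ is strictly southwest of P₂, a monotone path through both must visit P₁ then P₂; paths through both = C(11, 4)·C(12, 2)·C(6, 5) = 130680. Avoid both = 34597290 − 10501920 − 605682 + 130680 = 23620368.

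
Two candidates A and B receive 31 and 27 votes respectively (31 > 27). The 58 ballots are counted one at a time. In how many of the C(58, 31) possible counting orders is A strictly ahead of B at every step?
Strict-lead orderings = 1810502068789568

Total orderings of the 58 votes with 31 for A: C(58, 31) = 26252279997448736. By the Bertrand ballot formula (Cycle Lemma / reflection principle), the number of orderings in which A is strictly ahead of B throughout is (p − q)/(p + q) · C(p + q, p) = (31 − 27)/(31 + 27) · 26252279997448736 = 1810502068789568.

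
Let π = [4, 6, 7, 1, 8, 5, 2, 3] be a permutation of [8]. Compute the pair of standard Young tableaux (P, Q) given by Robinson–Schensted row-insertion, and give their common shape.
P = [1, 2, 3, 8] / [4, 5, 7] / [6];  Q = [1, 2, 3, 5] / [4, 6, 8] / [7];  common shape = (4, 3, 1)

Row-insert the values π_1, π_2, … into P one at a time, bumping the leftmost entry strictly greater than the inserted value down to the next row. The recording tableau Q records, in position (i, j), the step at which that cell was added to P.
  Insert 4 (step 1): P = [4];  Q = [1]
  Insert 6 (step 2): P = [4, 6];  Q = [1, 2]
  Insert 7 (step 3): P = [4, 6, 7];  Q = [1, 2, 3]
  Insert 1 (step 4): P = [1, 6, 7] / [4];  Q = [1, 2, 3] / [4]
  Insert 8 (step 5): P = [1, 6, 7, 8] / [4];  Q = [1, 2, 3, 5] / [4]
  Insert 5 (step 6): P = [1, 5, 7, 8] / [4, 6];  Q = [1, 2, 3, 5] / [4, 6]
  Insert 2 (step 7): P = [1, 2, 7, 8] / [4, 5] / [6];  Q = [1, 2, 3, 5] / [4, 6] / [7]
  Insert 3 (step 8): P = [1, 2, 3, 8] / [4, 5, 7] / [6];  Q = [1, 2, 3, 5] / [4, 6, 8] / [7]
Final shape: (4, 3, 1).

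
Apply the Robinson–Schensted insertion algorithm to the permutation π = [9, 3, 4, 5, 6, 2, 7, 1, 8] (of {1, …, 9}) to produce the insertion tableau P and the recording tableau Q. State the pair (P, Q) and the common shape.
P = [1, 4, 5, 6, 7, 8] / [2] / [3] / [9];  Q = [1, 3, 4, 5, 7, 9] / [2] / [6] / [8];  common shape = (6, 1, 1, 1)

Row-insert the values π_1, π_2, … into P one at a time, bumping the leftmost entry strictly greater than the inserted value down to the next row. The recording tableau Q records, in position (i, j), the step at which that cell was added to P.
  Insert 9 (step 1): P = [9];  Q = [1]
  Insert 3 (step 2): P = [3] / [9];  Q = [1] / [2]
  Insert 4 (step 3): P = [3, 4] / [9];  Q = [1, 3] / [2]
  Insert 5 (step 4): P = [3, 4, 5] / [9];  Q = [1, 3, 4] / [2]
  Insert 6 (step 5): P = [3, 4, 5, 6] / [9];  Q = [1, 3, 4, 5] / [2]
  Insert 2 (step 6): P = [2, 4, 5, 6] / [3] / [9];  Q = [1, 3, 4, 5] / [2] / [6]
  Insert 7 (step 7): P = [2, 4, 5, 6, 7] / [3] / [9];  Q = [1, 3, 4, 5, 7] / [2] / [6]
  Insert 1 (step 8): P = [1, 4, 5, 6, 7] / [2] / [3] / [9];  Q = [1, 3, 4, 5, 7] / [2] / [6] / [8]
  Insert 8 (step 9): P = [1, 4, 5, 6, 7, 8] / [2] / [3] / [9];  Q = [1, 3, 4, 5, 7, 9] / [2] / [6] / [8]
Final shape: (6, 1, 1, 1).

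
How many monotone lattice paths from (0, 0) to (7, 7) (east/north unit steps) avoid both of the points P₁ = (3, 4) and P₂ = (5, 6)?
Number of paths = 1451

Inclusion–exclusion. Total paths: C(14, 7) = 3432. Through P₁: C(7, 3)·C(7, 4) = 1225. Through P₂: C(11, 5)·C(3, 2) = 1386. Since P₁ is strictly southwest of P₂, a monotone path through both must visit P₁ then P₂; paths through both = C(7, 3)·C(4, 2)·C(3, 2) = 630. Avoid both = 3432 − 1225 − 1386 + 630 = 1451.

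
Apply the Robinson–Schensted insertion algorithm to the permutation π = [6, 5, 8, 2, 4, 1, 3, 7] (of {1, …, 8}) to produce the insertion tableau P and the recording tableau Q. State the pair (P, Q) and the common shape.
P = [1, 3, 7] / [2, 4] / [5, 8] / [6];  Q = [1, 3, 8] / [2, 5] / [4, 7] / [6];  common shape = (3, 2, 2, 1)

Row-insert the values π_1, π_2, … into P one at a time, bumping the leftmost entry strictly greater than the inserted value down to the next row. The recording tableau Q records, in position (i, j), the step at which that cell was added to P.
  Insert 6 (step 1): P = [6];  Q = [1]
  Insert 5 (step 2): P = [5] / [6];  Q = [1] / [2]
  Insert 8 (step 3): P = [5, 8] / [6];  Q = [1, 3] / [2]
  Insert 2 (step 4): P = [2, 8] / [5] / [6];  Q = [1, 3] / [2] / [4]
  Insert 4 (step 5): P = [2, 4] / [5, 8] / [6];  Q = [1, 3] / [2, 5] / [4]
  Insert 1 (step 6): P = [1, 4] / [2, 8] / [5] / [6];  Q = [1, 3] / [2, 5] / [4] / [6]
  Insert 3 (step 7): P = [1, 3] / [2, 4] / [5, 8] / [6];  Q = [1, 3] / [2, 5] / [4, 7] / [6]
  Insert 7 (step 8): P = [1, 3, 7] / [2, 4] / [5, 8] / [6];  Q = [1, 3, 8] / [2, 5] / [4, 7] / [6]
Final shape: (3, 2, 2, 1).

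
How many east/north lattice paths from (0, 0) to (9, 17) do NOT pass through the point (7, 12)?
Number of paths = 2066402

Total paths from (0, 0) to (9, 17): C(26, 9) = 3124550. Paths through (7, 12): (paths (0, 0) → (7, 12)) × (paths (7, 12) → (9, 17)) = C(19, 7) · C(7, 2) = 50388 · 21 = 1058148. Avoidance count = 3124550 − 1058148 = 2066402.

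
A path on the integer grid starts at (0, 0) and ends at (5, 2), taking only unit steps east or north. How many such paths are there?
Number of paths = 21

A monotone lattice path from (0, 0) to (5, 2) consists of 5 east steps and 2 north steps in some order, so it is determined by which 5 of the 7 steps are east. The count is C(7, 5) = 21.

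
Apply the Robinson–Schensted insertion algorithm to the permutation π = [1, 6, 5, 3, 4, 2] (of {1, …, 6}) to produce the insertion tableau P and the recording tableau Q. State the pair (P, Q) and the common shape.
P = [1, 2, 4] / [3] / [5] / [6];  Q = [1, 2, 5] / [3] / [4] / [6];  common shape = (3, 1, 1, 1)

Row-insert the values π_1, π_2, … into P one at a time, bumping the leftmost entry strictly greater than the inserted value down to the next row. The recording tableau Q records, in position (i, j), the step at which that cell was added to P.
  Insert 1 (step 1): P = [1];  Q = [1]
  Insert 6 (step 2): P = [1, 6];  Q = [1, 2]
  Insert 5 (step 3): P = [1, 5] / [6];  Q = [1, 2] / [3]
  Insert 3 (step 4): P = [1, 3] / [5] / [6];  Q = [1, 2] / [3] / [4]
  Insert 4 (step 5): P = [1, 3, 4] / [5] / [6];  Q = [1, 2, 5] / [3] / [4]
  Insert 2 (step 6): P = [1, 2, 4] / [3] / [5] / [6];  Q = [1, 2, 5] / [3] / [4] / [6]
Final shape: (3, 1, 1, 1).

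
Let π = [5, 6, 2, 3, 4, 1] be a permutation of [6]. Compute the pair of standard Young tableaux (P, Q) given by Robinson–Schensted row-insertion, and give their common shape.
P = [1, 3, 4] / [2, 6] / [5];  Q = [1, 2, 5] / [3, 4] / [6];  common shape = (3, 2, 1)

Row-insert the values π_1, π_2, … into P one at a time, bumping the leftmost entry strictly greater than the inserted value down to the next row. The recording tableau Q records, in position (i, j), the step at which that cell was added to P.
  Insert 5 (step 1): P = [5];  Q = [1]
  Insert 6 (step 2): P = [5, 6];  Q = [1, 2]
  Insert 2 (step 3): P = [2, 6] / [5];  Q = [1, 2] / [3]
  Insert 3 (step 4): P = [2, 3] / [5, 6];  Q = [1, 2] / [3, 4]
  Insert 4 (step 5): P = [2, 3, 4] / [5, 6];  Q = [1, 2, 5] / [3, 4]
  Insert 1 (step 6): P = [1, 3, 4] / [2, 6] / [5];  Q = [1, 2, 5] / [3, 4] / [6]
Final shape: (3, 2, 1).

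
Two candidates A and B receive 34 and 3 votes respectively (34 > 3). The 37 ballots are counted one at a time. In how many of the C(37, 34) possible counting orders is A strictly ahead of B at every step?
Strict-lead orderings = 6510

Total orderings of the 37 votes with 34 for A: C(37, 34) = 7770. By the Bertrand ballot formula (Cycle Lemma / reflection principle), the number of orderings in which A is strictly ahead of B throughout is (p − q)/(p + q) · C(p + q, p) = (34 − 3)/(34 + 3) · 7770 = 6510.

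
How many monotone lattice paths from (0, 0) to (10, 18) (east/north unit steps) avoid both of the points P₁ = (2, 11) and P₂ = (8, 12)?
Number of paths = 9109308

Inclusion–exclusion. Total paths: C(28, 10) = 13123110. Through P₁: C(13, 2)·C(15, 8) = 501930. Through P₂: C(20, 8)·C(8, 2) = 3527160. Since P₁ is strictly southwest of P₂, a monotone path through both must visit P₁ then P₂; paths through both = C(13, 2)·C(7, 6)·C(8, 2) = 15288. Avoid both = 13123110 − 501930 − 3527160 + 15288 = 9109308.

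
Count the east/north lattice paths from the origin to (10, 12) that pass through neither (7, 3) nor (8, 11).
Number of paths = 396740

Inclusion–exclusion. Total paths: C(22, 10) = 646646. Through P₁: C(10, 7)·C(12, 3) = 26400. Through P₂: C(19, 8)·C(3, 2) = 226746. Since P₁ is strictly southwest of P₂, a monotone path through both must visit P₁ then P₂; paths through both = C(10, 7)·C(9, 1)·C(3, 2) = 3240. Avoid both = 646646 − 26400 − 226746 + 3240 = 396740.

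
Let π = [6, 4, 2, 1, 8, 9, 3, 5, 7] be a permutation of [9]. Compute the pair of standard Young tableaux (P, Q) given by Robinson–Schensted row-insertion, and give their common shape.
P = [1, 3, 5, 7] / [2, 8, 9] / [4] / [6];  Q = [1, 5, 6, 9] / [2, 7, 8] / [3] / [4];  common shape = (4, 3, 1, 1)

Row-insert the values π_1, π_2, … into P one at a time, bumping the leftmost entry strictly greater than the inserted value down to the next row. The recording tableau Q records, in position (i, j), the step at which that cell was added to P.
  Insert 6 (step 1): P = [6];  Q = [1]
  Insert 4 (step 2): P = [4] / [6];  Q = [1] / [2]
  Insert 2 (step 3): P = [2] / [4] / [6];  Q = [1] / [2] / [3]
  Insert 1 (step 4): P = [1] / [2] / [4] / [6];  Q = [1] / [2] / [3] / [4]
  Insert 8 (step 5): P = [1, 8] / [2] / [4] / [6];  Q = [1, 5] / [2] / [3] / [4]
  Insert 9 (step 6): P = [1, 8, 9] / [2] / [4] / [6];  Q = [1, 5, 6] / [2] / [3] / [4]
  Insert 3 (step 7): P = [1, 3, 9] / [2, 8] / [4] / [6];  Q = [1, 5, 6] / [2, 7] / [3] / [4]
  Insert 5 (step 8): P = [1, 3, 5] / [2, 8, 9] / [4] / [6];  Q = [1, 5, 6] / [2, 7, 8] / [3] / [4]
  Insert 7 (step 9): P = [1, 3, 5, 7] / [2, 8, 9] / [4] / [6];  Q = [1, 5, 6, 9] / [2, 7, 8] / [3] / [4]
Final shape: (4, 3, 1, 1).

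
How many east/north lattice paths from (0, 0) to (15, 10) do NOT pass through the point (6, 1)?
Number of paths = 2928420

Total paths from (0, 0) to (15, 10): C(25, 15) = 3268760. Paths through (6, 1): (paths (0, 0) → (6, 1)) × (paths (6, 1) → (15, 10)) = C(7, 6) · C(18, 9) = 7 · 48620 = 340340. Avoidance count = 3268760 − 340340 = 2928420.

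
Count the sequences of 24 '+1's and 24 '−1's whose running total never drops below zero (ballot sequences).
C_24 = 1289904147324

These ballot sequences are counted by the Catalan number C_n = (1/(n + 1)) · C(2n, n). For n = 24: C_24 = (1/25) · C(48, 24) = 32247603683100/25 = 1289904147324.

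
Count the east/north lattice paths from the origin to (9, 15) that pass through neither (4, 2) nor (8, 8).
Number of paths = 1101224

Inclusion–exclusion. Total paths: C(24, 9) = 1307504. Through P₁: C(6, 4)·C(18, 5) = 128520. Through P₂: C(16, 8)·C(8, 1) = 102960. Since P₁ is strictly southwest of P₂, a monotone path through both must visit P₁ then P₂; paths through both = C(6, 4)·C(10, 4)·C(8, 1) = 25200. Avoid both = 1307504 − 128520 − 102960 + 25200 = 1101224.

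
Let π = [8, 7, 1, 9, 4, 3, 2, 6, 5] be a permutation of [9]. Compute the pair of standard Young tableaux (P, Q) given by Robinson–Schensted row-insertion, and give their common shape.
P = [1, 2, 5] / [3, 6] / [4, 9] / [7] / [8];  Q = [1, 4, 8] / [2, 5] / [3, 9] / [6] / [7];  common shape = (3, 2, 2, 1, 1)

Row-insert the values π_1, π_2, … into P one at a time, bumping the leftmost entry strictly greater than the inserted value down to the next row. The recording tableau Q records, in position (i, j), the step at which that cell was added to P.
  Insert 8 (step 1): P = [8];  Q = [1]
  Insert 7 (step 2): P = [7] / [8];  Q = [1] / [2]
  Insert 1 (step 3): P = [1] / [7] / [8];  Q = [1] / [2] / [3]
  Insert 9 (step 4): P = [1, 9] / [7] / [8];  Q = [1, 4] / [2] / [3]
  Insert 4 (step 5): P = [1, 4] / [7, 9] / [8];  Q = [1, 4] / [2, 5] / [3]
  Insert 3 (step 6): P = [1, 3] / [4, 9] / [7] / [8];  Q = [1, 4] / [2, 5] / [3] / [6]
  Insert 2 (step 7): P = [1, 2] / [3, 9] / [4] / [7] / [8];  Q = [1, 4] / [2, 5] / [3] / [6] / [7]
  Insert 6 (step 8): P = [1, 2, 6] / [3, 9] / [4] / [7] / [8];  Q = [1, 4, 8] / [2, 5] / [3] / [6] / [7]
  Insert 5 (step 9): P = [1, 2, 5] / [3, 6] / [4, 9] / [7] / [8];  Q = [1, 4, 8] / [2, 5] / [3, 9] / [6] / [7]
Final shape: (3, 2, 2, 1, 1).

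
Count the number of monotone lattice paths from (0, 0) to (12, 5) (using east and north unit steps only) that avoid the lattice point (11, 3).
Number of paths = 5096

Total paths from (0, 0) to (12, 5): C(17, 12) = 6188. Paths through (11, 3): (paths (0, 0) → (11, 3)) × (paths (11, 3) → (12, 5)) = C(14, 11) · C(3, 1) = 364 · 3 = 1092. Avoidance count = 6188 − 1092 = 5096.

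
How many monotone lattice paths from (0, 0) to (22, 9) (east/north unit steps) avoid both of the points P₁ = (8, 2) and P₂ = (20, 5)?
Number of paths = 14437650

Inclusion–exclusion. Total paths: C(31, 22) = 20160075. Through P₁: C(10, 8)·C(21, 14) = 5232600. Through P₂: C(25, 20)·C(6, 2) = 796950. Since P₁ is strictly southwest of P₂, a monotone path through both must visit P₁ then P₂; paths through both = C(10, 8)·C(15, 12)·C(6, 2) = 307125. Avoid both = 20160075 − 5232600 − 796950 + 307125 = 14437650.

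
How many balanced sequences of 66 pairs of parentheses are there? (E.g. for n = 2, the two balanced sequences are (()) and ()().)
C_66 = 5632681584560312734993915705849145100

These balanced parentheses are counted by the Catalan number C_n = (1/(n + 1)) · C(2n, n). For n = 66: C_66 = (1/67) · C(132, 66) = 377389666165540953244592352291892721700/67 = 5632681584560312734993915705849145100.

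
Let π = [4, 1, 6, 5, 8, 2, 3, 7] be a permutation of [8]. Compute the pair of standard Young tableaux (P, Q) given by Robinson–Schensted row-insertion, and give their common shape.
P = [1, 2, 3, 7] / [4, 5, 8] / [6];  Q = [1, 3, 5, 8] / [2, 4, 7] / [6];  common shape = (4, 3, 1)

Row-insert the values π_1, π_2, … into P one at a time, bumping the leftmost entry strictly greater than the inserted value down to the next row. The recording tableau Q records, in position (i, j), the step at which that cell was added to P.
  Insert 4 (step 1): P = [4];  Q = [1]
  Insert 1 (step 2): P = [1] / [4];  Q = [1] / [2]
  Insert 6 (step 3): P = [1, 6] / [4];  Q = [1, 3] / [2]
  Insert 5 (step 4): P = [1, 5] / [4, 6];  Q = [1, 3] / [2, 4]
  Insert 8 (step 5): P = [1, 5, 8] / [4, 6];  Q = [1, 3, 5] / [2, 4]
  Insert 2 (step 6): P = [1, 2, 8] / [4, 5] / [6];  Q = [1, 3, 5] / [2, 4] / [6]
  Insert 3 (step 7): P = [1, 2, 3] / [4, 5, 8] / [6];  Q = [1, 3, 5] / [2, 4, 7] / [6]
  Insert 7 (step 8): P = [1, 2, 3, 7] / [4, 5, 8] / [6];  Q = [1, 3, 5, 8] / [2, 4, 7] / [6]
Final shape: (4, 3, 1).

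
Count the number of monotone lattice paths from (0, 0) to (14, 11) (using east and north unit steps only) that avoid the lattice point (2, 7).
Number of paths = 4391880

Total paths from (0, 0) to (14, 11): C(25, 14) = 4457400. Paths through (2, 7): (paths (0, 0) → (2, 7)) × (paths (2, 7) → (14, 11)) = C(9, 2) · C(16, 12) = 36 · 1820 = 65520. Avoidance count = 4457400 − 65520 = 4391880.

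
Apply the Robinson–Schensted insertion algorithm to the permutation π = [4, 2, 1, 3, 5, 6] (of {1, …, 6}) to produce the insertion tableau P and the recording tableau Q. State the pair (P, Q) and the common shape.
P = [1, 3, 5, 6] / [2] / [4];  Q = [1, 4, 5, 6] / [2] / [3];  common shape = (4, 1, 1)

Row-insert the values π_1, π_2, … into P one at a time, bumping the leftmost entry strictly greater than the inserted value down to the next row. The recording tableau Q records, in position (i, j), the step at which that cell was added to P.
  Insert 4 (step 1): P = [4];  Q = [1]
  Insert 2 (step 2): P = [2] / [4];  Q = [1] / [2]
  Insert 1 (step 3): P = [1] / [2] / [4];  Q = [1] / [2] / [3]
  Insert 3 (step 4): P = [1, 3] / [2] / [4];  Q = [1, 4] / [2] / [3]
  Insert 5 (step 5): P = [1, 3, 5] / [2] / [4];  Q = [1, 4, 5] / [2] / [3]
  Insert 6 (step 6): P = [1, 3, 5, 6] / [2] / [4];  Q = [1, 4, 5, 6] / [2] / [3]
Final shape: (4, 1, 1).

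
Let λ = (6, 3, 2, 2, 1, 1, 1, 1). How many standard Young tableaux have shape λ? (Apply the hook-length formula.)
# SYT of shape (6, 3, 2, 2, 1, 1, 1, 1) = 1570800

Hook-length formula: f^λ = n! / Π hook(c), product over all cells c of the Young diagram. For λ = (6, 3, 2, 2, 1, 1, 1, 1), n = 17 boxes. Hook lengths by row (left-to-right, top-to-bottom): [13, 8, 5, 3, 2, 1]; [9, 4, 1]; [7, 2]; [6, 1]; [4]; [3]; [2]; [1]. Product of hooks = 226437120. So f^λ = 17! / 226437120 = 355687428096000 / 226437120 = 1570800.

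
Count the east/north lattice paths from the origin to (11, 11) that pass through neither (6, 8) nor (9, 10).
Number of paths = 350220

Inclusion–exclusion. Total paths: C(22, 11) = 705432. Through P₁: C(14, 6)·C(8, 5) = 168168. Through P₂: C(19, 9)·C(3, 2) = 277134. Since P₁ is strictly southwest of P₂, a monotone path through both must visit P₁ then P₂; paths through both = C(14, 6)·C(5, 3)·C(3, 2) = 90090. Avoid both = 705432 − 168168 − 277134 + 90090 = 350220.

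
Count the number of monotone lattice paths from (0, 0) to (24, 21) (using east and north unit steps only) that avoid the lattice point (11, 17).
Number of paths = 3722547201750

Total paths from (0, 0) to (24, 21): C(45, 24) = 3773655750150. Paths through (11, 17): (paths (0, 0) → (11, 17)) × (paths (11, 17) → (24, 21)) = C(28, 11) · C(17, 13) = 21474180 · 2380 = 51108548400. Avoidance count = 3773655750150 − 51108548400 = 3722547201750.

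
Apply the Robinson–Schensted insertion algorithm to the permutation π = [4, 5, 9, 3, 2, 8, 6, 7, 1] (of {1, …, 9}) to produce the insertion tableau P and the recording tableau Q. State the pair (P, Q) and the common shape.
P = [1, 5, 6, 7] / [2, 8] / [3, 9] / [4];  Q = [1, 2, 3, 8] / [4, 6] / [5, 7] / [9];  common shape = (4, 2, 2, 1)

Row-insert the values π_1, π_2, … into P one at a time, bumping the leftmost entry strictly greater than the inserted value down to the next row. The recording tableau Q records, in position (i, j), the step at which that cell was added to P.
  Insert 4 (step 1): P = [4];  Q = [1]
  Insert 5 (step 2): P = [4, 5];  Q = [1, 2]
  Insert 9 (step 3): P = [4, 5, 9];  Q = [1, 2, 3]
  Insert 3 (step 4): P = [3, 5, 9] / [4];  Q = [1, 2, 3] / [4]
  Insert 2 (step 5): P = [2, 5, 9] / [3] / [4];  Q = [1, 2, 3] / [4] / [5]
  Insert 8 (step 6): P = [2, 5, 8] / [3, 9] / [4];  Q = [1, 2, 3] / [4, 6] / [5]
  Insert 6 (step 7): P = [2, 5, 6] / [3, 8] / [4, 9];  Q = [1, 2, 3] / [4, 6] / [5, 7]
  Insert 7 (step 8): P = [2, 5, 6, 7] / [3, 8] / [4, 9];  Q = [1, 2, 3, 8] / [4, 6] / [5, 7]
  Insert 1 (step 9): P = [1, 5, 6, 7] / [2, 8] / [3, 9] / [4];  Q = [1, 2, 3, 8] / [4, 6] / [5, 7] / [9]
Final shape: (4, 2, 2, 1).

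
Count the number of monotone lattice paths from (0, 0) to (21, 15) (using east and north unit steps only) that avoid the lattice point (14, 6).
Number of paths = 5124488160

Total paths from (0, 0) to (21, 15): C(36, 21) = 5567902560. Paths through (14, 6): (paths (0, 0) → (14, 6)) × (paths (14, 6) → (21, 15)) = C(20, 14) · C(16, 7) = 38760 · 11440 = 443414400. Avoidance count = 5567902560 − 443414400 = 5124488160.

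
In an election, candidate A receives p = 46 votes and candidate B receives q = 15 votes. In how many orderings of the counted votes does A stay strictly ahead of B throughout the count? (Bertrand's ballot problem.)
Strict-lead orderings = 35848190542920

Total orderings of the 61 votes with 46 for A: C(61, 46) = 70539987842520. By the Bertrand ballot formula (Cycle Lemma / reflection principle), the number of orderings in which A is strictly ahead of B throughout is (p − q)/(p + q) · C(p + q, p) = (46 − 15)/(46 + 15) · 70539987842520 = 35848190542920.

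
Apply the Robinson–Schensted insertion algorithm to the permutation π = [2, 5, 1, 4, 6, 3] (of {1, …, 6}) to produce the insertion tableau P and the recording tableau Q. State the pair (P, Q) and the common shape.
P = [1, 3, 6] / [2, 4] / [5];  Q = [1, 2, 5] / [3, 4] / [6];  common shape = (3, 2, 1)

Row-insert the values π_1, π_2, … into P one at a time, bumping the leftmost entry strictly greater than the inserted value down to the next row. The recording tableau Q records, in position (i, j), the step at which that cell was added to P.
  Insert 2 (step 1): P = [2];  Q = [1]
  Insert 5 (step 2): P = [2, 5];  Q = [1, 2]
  Insert 1 (step 3): P = [1, 5] / [2];  Q = [1, 2] / [3]
  Insert 4 (step 4): P = [1, 4] / [2, 5];  Q = [1, 2] / [3, 4]
  Insert 6 (step 5): P = [1, 4, 6] / [2, 5];  Q = [1, 2, 5] / [3, 4]
  Insert 3 (step 6): P = [1, 3, 6] / [2, 4] / [5];  Q = [1, 2, 5] / [3, 4] / [6]
Final shape: (3, 2, 1).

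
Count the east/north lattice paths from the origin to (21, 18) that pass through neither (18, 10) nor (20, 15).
Number of paths = 48304399440

Inclusion–exclusion. Total paths: C(39, 21) = 62359143990. Through P₁: C(28, 18)·C(11, 3) = 2165313150. Through P₂: C(35, 20)·C(4, 1) = 12991772640. Since P₁ is strictly southwest of P₂, a monotone path through both must visit P₁ then P₂; paths through both = C(28, 18)·C(7, 2)·C(4, 1) = 1102341240. Avoid both = 62359143990 − 2165313150 − 12991772640 + 1102341240 = 48304399440.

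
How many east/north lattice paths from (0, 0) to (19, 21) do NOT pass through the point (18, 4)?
Number of paths = 131282276730

Total paths from (0, 0) to (19, 21): C(40, 19) = 131282408400. Paths through (18, 4): (paths (0, 0) → (18, 4)) × (paths (18, 4) → (19, 21)) = C(22, 18) · C(18, 1) = 7315 · 18 = 131670. Avoidance count = 131282408400 − 131670 = 131282276730.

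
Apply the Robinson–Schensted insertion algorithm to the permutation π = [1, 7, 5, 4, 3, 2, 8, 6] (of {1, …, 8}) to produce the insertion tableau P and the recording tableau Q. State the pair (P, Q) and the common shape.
P = [1, 2, 6] / [3, 8] / [4] / [5] / [7];  Q = [1, 2, 7] / [3, 8] / [4] / [5] / [6];  common shape = (3, 2, 1, 1, 1)

Row-insert the values π_1, π_2, … into P one at a time, bumping the leftmost entry strictly greater than the inserted value down to the next row. The recording tableau Q records, in position (i, j), the step at which that cell was added to P.
  Insert 1 (step 1): P = [1];  Q = [1]
  Insert 7 (step 2): P = [1, 7];  Q = [1, 2]
  Insert 5 (step 3): P = [1, 5] / [7];  Q = [1, 2] / [3]
  Insert 4 (step 4): P = [1, 4] / [5] / [7];  Q = [1, 2] / [3] / [4]
  Insert 3 (step 5): P = [1, 3] / [4] / [5] / [7];  Q = [1, 2] / [3] / [4] / [5]
  Insert 2 (step 6): P = [1, 2] / [3] / [4] / [5] / [7];  Q = [1, 2] / [3] / [4] / [5] / [6]
  Insert 8 (step 7): P = [1, 2, 8] / [3] / [4] / [5] / [7];  Q = [1, 2, 7] / [3] / [4] / [5] / [6]
  Insert 6 (step 8): P = [1, 2, 6] / [3, 8] / [4] / [5] / [7];  Q = [1, 2, 7] / [3, 8] / [4] / [5] / [6]
Final shape: (3, 2, 1, 1, 1).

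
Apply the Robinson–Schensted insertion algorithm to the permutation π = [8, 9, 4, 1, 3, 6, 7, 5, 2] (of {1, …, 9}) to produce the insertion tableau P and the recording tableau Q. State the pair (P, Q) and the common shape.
P = [1, 2, 5, 7] / [3, 6] / [4, 9] / [8];  Q = [1, 2, 6, 7] / [3, 5] / [4, 8] / [9];  common shape = (4, 2, 2, 1)

Row-insert the values π_1, π_2, … into P one at a time, bumping the leftmost entry strictly greater than the inserted value down to the next row. The recording tableau Q records, in position (i, j), the step at which that cell was added to P.
  Insert 8 (step 1): P = [8];  Q = [1]
  Insert 9 (step 2): P = [8, 9];  Q = [1, 2]
  Insert 4 (step 3): P = [4, 9] / [8];  Q = [1, 2] / [3]
  Insert 1 (step 4): P = [1, 9] / [4] / [8];  Q = [1, 2] / [3] / [4]
  Insert 3 (step 5): P = [1, 3] / [4, 9] / [8];  Q = [1, 2] / [3, 5] / [4]
  Insert 6 (step 6): P = [1, 3, 6] / [4, 9] / [8];  Q = [1, 2, 6] / [3, 5] / [4]
  Insert 7 (step 7): P = [1, 3, 6, 7] / [4, 9] / [8];  Q = [1, 2, 6, 7] / [3, 5] / [4]
  Insert 5 (step 8): P = [1, 3, 5, 7] / [4, 6] / [8, 9];  Q = [1, 2, 6, 7] / [3, 5] / [4, 8]
  Insert 2 (step 9): P = [1, 2, 5, 7] / [3, 6] / [4, 9] / [8];  Q = [1, 2, 6, 7] / [3, 5] / [4, 8] / [9]
Final shape: (4, 2, 2, 1).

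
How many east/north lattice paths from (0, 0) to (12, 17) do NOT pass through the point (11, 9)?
Number of paths = 50384295

Total paths from (0, 0) to (12, 17): C(29, 12) = 51895935. Paths through (11, 9): (paths (0, 0) → (11, 9)) × (paths (11, 9) → (12, 17)) = C(20, 11) · C(9, 1) = 167960 · 9 = 1511640. Avoidance count = 51895935 − 1511640 = 50384295.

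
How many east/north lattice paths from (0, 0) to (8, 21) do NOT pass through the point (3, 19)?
Number of paths = 4259805

Total paths from (0, 0) to (8, 21): C(29, 8) = 4292145. Paths through (3, 19): (paths (0, 0) → (3, 19)) × (paths (3, 19) → (8, 21)) = C(22, 3) · C(7, 5) = 1540 · 21 = 32340. Avoidance count = 4292145 − 32340 = 4259805.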